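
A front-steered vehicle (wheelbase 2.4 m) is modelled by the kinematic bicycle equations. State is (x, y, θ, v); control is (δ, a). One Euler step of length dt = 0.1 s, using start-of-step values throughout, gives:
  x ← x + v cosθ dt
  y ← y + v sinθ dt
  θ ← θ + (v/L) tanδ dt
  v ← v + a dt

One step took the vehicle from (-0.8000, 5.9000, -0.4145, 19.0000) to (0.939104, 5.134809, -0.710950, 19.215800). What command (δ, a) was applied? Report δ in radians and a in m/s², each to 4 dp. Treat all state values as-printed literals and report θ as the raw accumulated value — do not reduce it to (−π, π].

a = (v'−v)/dt = (0.215800)/0.1 = 2.1580
Δθ = θ'−θ = -0.296450;  (v·dt/L) = 19.0000·0.1/2.4 = 0.791667
tan δ = Δθ·L/(v·dt) = -0.374463  →  δ = -0.3583

δ = -0.3583, a = 2.1580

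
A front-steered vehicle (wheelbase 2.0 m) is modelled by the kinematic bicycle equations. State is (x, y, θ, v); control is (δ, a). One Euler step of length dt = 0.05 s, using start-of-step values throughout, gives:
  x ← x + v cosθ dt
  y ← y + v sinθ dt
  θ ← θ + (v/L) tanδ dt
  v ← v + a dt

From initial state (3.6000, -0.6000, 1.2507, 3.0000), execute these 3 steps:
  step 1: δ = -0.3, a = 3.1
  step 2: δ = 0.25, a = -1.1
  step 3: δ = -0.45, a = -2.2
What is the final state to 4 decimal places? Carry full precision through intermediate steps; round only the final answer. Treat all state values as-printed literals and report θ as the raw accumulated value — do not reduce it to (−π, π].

after step 1 (δ=-0.3, a=3.1): (3.647199, -0.457619, 1.227500, 3.155000)
after step 2 (δ=0.25, a=-1.1): (3.700296, -0.309074, 1.247640, 3.100000)
after step 3 (δ=-0.45, a=-2.2): (3.749518, -0.162097, 1.210203, 2.990000)

(3.7495, -0.1621, 1.2102, 2.9900)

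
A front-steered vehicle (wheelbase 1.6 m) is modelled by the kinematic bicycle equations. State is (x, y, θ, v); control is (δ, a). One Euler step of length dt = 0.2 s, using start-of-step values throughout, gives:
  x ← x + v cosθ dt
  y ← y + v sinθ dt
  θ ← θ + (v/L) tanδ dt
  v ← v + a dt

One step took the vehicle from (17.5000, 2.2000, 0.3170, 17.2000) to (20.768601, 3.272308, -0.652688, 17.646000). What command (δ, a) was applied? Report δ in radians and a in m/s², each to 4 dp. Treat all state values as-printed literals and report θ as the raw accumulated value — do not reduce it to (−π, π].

δ = -0.4237, a = 2.2300

a = (v'−v)/dt = (0.446000)/0.2 = 2.2300
Δθ = θ'−θ = -0.969688;  (v·dt/L) = 17.2000·0.2/1.6 = 2.150000
tan δ = Δθ·L/(v·dt) = -0.451018  →  δ = -0.4237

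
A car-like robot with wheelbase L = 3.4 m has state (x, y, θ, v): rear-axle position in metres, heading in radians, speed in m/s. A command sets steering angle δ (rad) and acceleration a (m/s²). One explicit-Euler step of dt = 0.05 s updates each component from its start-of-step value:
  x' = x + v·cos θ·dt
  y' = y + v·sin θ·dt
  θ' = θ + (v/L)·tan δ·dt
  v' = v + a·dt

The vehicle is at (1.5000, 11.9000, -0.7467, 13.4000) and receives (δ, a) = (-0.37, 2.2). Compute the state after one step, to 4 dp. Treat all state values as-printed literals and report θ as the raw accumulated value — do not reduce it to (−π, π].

(1.9917, 11.4449, -0.8231, 13.5100)

x' = 1.5000 + 13.4000·cos(-0.7467)·0.05 = 1.9917
y' = 11.9000 + 13.4000·sin(-0.7467)·0.05 = 11.4449
θ' = -0.7467 + (13.4000/3.4)·tan(-0.37)·0.05 = -0.8231
v' = 13.4000 + 2.2000·0.05 = 13.5100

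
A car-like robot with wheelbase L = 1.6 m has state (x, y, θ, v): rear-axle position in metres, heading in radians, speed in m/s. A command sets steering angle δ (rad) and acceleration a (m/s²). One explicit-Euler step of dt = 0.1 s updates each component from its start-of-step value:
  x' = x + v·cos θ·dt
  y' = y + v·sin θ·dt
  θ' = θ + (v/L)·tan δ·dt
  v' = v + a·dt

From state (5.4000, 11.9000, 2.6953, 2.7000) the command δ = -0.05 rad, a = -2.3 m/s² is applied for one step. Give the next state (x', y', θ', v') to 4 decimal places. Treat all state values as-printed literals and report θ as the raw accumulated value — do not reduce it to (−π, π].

(5.1564, 12.0165, 2.6869, 2.4700)

x' = 5.4000 + 2.7000·cos(2.6953)·0.1 = 5.1564
y' = 11.9000 + 2.7000·sin(2.6953)·0.1 = 12.0165
θ' = 2.6953 + (2.7000/1.6)·tan(-0.05)·0.1 = 2.6869
v' = 2.7000 − 2.3000·0.1 = 2.4700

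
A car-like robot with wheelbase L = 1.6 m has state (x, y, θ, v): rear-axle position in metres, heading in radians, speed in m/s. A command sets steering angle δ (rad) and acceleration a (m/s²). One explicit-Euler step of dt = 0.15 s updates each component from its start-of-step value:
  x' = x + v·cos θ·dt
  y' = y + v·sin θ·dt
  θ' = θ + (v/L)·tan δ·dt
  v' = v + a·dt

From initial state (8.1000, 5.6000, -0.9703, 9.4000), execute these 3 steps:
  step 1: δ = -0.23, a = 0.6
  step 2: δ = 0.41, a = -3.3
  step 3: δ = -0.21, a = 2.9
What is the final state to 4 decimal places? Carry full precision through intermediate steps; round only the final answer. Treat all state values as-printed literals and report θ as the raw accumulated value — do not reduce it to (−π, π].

(10.3931, 2.1639, -0.9697, 9.4300)

after step 1 (δ=-0.23, a=0.6): (8.896723, 4.436672, -1.176639, 9.490000)
after step 2 (δ=0.41, a=-3.3): (9.443391, 3.122325, -0.789953, 8.995000)
after step 3 (δ=-0.21, a=2.9): (10.393099, 2.163926, -0.969692, 9.430000)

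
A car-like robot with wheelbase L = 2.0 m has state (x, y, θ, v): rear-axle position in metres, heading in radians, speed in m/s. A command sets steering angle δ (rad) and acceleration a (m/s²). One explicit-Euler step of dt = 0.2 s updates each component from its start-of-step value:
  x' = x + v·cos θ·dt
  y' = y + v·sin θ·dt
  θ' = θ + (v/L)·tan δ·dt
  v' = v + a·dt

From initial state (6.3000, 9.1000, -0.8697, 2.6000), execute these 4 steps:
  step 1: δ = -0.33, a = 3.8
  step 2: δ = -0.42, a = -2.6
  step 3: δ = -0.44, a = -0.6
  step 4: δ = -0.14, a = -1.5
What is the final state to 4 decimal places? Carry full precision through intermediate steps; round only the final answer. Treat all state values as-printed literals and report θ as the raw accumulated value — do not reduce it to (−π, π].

after step 1 (δ=-0.33, a=3.8): (6.635429, 8.702650, -0.958756, 3.360000)
after step 2 (δ=-0.42, a=-2.6): (7.021519, 8.152633, -1.108805, 2.840000)
after step 3 (δ=-0.44, a=-0.6): (7.274694, 7.644178, -1.242507, 2.720000)
after step 4 (δ=-0.14, a=-1.5): (7.450093, 7.129230, -1.280837, 2.420000)

(7.4501, 7.1292, -1.2808, 2.4200)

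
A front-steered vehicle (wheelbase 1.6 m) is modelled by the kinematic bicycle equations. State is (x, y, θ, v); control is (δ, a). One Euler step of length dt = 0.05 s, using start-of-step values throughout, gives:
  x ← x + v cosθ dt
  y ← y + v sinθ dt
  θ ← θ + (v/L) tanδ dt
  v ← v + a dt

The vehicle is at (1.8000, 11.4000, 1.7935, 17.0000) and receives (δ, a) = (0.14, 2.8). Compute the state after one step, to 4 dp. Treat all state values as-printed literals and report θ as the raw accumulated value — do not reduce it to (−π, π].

x' = 1.8000 + 17.0000·cos(1.7935)·0.05 = 1.6123
y' = 11.4000 + 17.0000·sin(1.7935)·0.05 = 12.2290
θ' = 1.7935 + (17.0000/1.6)·tan(0.14)·0.05 = 1.8684
v' = 17.0000 + 2.8000·0.05 = 17.1400

(1.6123, 12.2290, 1.8684, 17.1400)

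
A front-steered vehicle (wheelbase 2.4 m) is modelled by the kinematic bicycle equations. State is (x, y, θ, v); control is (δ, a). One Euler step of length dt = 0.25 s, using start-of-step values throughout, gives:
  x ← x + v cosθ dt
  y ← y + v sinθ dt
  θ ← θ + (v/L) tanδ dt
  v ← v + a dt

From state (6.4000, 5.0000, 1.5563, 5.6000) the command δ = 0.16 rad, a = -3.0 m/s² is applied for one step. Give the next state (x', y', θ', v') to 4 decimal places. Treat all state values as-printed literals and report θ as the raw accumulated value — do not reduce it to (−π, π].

x' = 6.4000 + 5.6000·cos(1.5563)·0.25 = 6.4203
y' = 5.0000 + 5.6000·sin(1.5563)·0.25 = 6.3999
θ' = 1.5563 + (5.6000/2.4)·tan(0.16)·0.25 = 1.6504
v' = 5.6000 − 3.0000·0.25 = 4.8500

(6.4203, 6.3999, 1.6504, 4.8500)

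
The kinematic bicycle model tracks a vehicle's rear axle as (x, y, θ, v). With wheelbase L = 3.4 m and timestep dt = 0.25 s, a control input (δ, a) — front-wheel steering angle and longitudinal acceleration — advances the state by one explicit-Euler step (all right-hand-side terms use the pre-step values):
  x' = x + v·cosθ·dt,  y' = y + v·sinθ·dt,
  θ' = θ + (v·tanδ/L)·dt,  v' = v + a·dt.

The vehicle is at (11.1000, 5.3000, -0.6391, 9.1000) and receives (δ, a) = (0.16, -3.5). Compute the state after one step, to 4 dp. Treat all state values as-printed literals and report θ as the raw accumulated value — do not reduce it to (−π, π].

x' = 11.1000 + 9.1000·cos(-0.6391)·0.25 = 12.9260
y' = 5.3000 + 9.1000·sin(-0.6391)·0.25 = 3.9430
θ' = -0.6391 + (9.1000/3.4)·tan(0.16)·0.25 = -0.5311
v' = 9.1000 − 3.5000·0.25 = 8.2250

(12.9260, 3.9430, -0.5311, 8.2250)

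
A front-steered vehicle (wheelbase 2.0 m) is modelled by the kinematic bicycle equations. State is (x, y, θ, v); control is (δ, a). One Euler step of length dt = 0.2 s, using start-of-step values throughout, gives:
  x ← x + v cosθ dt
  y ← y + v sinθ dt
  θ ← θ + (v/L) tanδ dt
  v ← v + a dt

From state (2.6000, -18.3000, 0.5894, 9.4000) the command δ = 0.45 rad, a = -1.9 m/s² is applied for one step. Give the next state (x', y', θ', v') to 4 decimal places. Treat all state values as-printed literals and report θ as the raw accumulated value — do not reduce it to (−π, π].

x' = 2.6000 + 9.4000·cos(0.5894)·0.2 = 4.1628
y' = -18.3000 + 9.4000·sin(0.5894)·0.2 = -17.2550
θ' = 0.5894 + (9.4000/2.0)·tan(0.45)·0.2 = 1.0435
v' = 9.4000 − 1.9000·0.2 = 9.0200

(4.1628, -17.2550, 1.0435, 9.0200)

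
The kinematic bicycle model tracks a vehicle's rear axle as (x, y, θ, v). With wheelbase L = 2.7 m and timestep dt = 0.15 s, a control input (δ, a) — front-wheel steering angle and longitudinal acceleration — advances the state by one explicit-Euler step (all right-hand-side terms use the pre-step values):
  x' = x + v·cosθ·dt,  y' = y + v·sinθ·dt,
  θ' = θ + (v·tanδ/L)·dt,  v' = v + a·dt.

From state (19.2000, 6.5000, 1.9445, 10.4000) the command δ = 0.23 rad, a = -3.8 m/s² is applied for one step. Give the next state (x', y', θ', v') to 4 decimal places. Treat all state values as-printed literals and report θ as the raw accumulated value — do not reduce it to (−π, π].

x' = 19.2000 + 10.4000·cos(1.9445)·0.15 = 18.6305
y' = 6.5000 + 10.4000·sin(1.9445)·0.15 = 7.9523
θ' = 1.9445 + (10.4000/2.7)·tan(0.23)·0.15 = 2.0798
v' = 10.4000 − 3.8000·0.15 = 9.8300

(18.6305, 7.9523, 2.0798, 9.8300)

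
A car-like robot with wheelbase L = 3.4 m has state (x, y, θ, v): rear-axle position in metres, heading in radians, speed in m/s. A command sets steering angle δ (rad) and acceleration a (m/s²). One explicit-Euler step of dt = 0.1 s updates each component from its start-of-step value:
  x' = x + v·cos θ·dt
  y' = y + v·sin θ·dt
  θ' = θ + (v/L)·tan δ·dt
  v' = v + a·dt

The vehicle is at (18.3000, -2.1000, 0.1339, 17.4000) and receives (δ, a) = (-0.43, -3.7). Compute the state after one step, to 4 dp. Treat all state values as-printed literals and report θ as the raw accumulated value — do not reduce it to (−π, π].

(20.0244, -1.8677, -0.1008, 17.0300)

x' = 18.3000 + 17.4000·cos(0.1339)·0.1 = 20.0244
y' = -2.1000 + 17.4000·sin(0.1339)·0.1 = -1.8677
θ' = 0.1339 + (17.4000/3.4)·tan(-0.43)·0.1 = -0.1008
v' = 17.4000 − 3.7000·0.1 = 17.0300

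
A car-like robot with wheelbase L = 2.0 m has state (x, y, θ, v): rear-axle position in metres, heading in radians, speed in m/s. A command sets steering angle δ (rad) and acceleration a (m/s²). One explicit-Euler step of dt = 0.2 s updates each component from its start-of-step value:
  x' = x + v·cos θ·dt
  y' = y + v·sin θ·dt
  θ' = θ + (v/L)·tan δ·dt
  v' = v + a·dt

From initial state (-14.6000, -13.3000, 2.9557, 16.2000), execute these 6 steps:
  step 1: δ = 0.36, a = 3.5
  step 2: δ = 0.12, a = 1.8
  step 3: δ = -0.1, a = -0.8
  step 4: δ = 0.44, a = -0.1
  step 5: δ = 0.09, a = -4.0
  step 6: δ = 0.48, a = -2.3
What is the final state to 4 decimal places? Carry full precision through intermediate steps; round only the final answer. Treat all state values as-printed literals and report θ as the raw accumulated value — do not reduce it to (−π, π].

(-28.2877, -24.0876, 5.4028, 15.8200)

after step 1 (δ=0.36, a=3.5): (-17.784180, -12.701171, 3.565473, 16.900000)
after step 2 (δ=0.12, a=1.8): (-20.865050, -14.091365, 3.769252, 17.260000)
after step 3 (δ=-0.1, a=-0.8): (-23.659114, -16.118558, 3.596074, 17.100000)
after step 4 (δ=0.44, a=-0.1): (-26.731946, -17.619925, 4.401109, 17.080000)
after step 5 (δ=0.09, a=-4.0): (-27.778190, -20.871760, 4.555245, 16.280000)
after step 6 (δ=0.48, a=-2.3): (-28.287747, -24.087641, 5.402800, 15.820000)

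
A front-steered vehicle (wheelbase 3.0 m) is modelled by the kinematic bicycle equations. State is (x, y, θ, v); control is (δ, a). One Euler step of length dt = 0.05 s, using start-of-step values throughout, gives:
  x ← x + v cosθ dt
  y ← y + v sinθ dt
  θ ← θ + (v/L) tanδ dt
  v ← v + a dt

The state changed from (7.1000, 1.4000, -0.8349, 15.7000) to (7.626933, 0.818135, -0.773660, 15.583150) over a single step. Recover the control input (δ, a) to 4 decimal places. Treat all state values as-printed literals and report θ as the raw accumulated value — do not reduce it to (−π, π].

δ = 0.2299, a = -2.3370

a = (v'−v)/dt = (-0.116850)/0.05 = -2.3370
Δθ = θ'−θ = 0.061240;  (v·dt/L) = 15.7000·0.05/3.0 = 0.261667
tan δ = Δθ·L/(v·dt) = 0.234038  →  δ = 0.2299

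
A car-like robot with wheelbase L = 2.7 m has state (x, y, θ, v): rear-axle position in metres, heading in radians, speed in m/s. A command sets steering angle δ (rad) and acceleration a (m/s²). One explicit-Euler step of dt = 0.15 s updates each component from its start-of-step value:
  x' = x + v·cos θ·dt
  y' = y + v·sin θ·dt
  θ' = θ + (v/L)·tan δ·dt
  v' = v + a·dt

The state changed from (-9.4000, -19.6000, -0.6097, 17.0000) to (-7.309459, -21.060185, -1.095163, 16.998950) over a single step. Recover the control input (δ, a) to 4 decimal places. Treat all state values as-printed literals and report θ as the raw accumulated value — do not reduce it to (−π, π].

δ = -0.4748, a = -0.0070

a = (v'−v)/dt = (-0.001050)/0.15 = -0.0070
Δθ = θ'−θ = -0.485463;  (v·dt/L) = 17.0000·0.15/2.7 = 0.944444
tan δ = Δθ·L/(v·dt) = -0.514020  →  δ = -0.4748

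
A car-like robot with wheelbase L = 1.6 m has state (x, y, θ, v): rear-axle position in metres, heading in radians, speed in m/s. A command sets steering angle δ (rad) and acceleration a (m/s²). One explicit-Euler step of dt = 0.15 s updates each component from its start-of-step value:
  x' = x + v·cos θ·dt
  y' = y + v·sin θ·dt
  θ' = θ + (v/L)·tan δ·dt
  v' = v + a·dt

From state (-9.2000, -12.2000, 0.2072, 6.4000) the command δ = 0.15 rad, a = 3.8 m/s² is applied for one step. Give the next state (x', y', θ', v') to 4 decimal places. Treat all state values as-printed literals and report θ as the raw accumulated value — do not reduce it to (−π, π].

(-8.2605, -12.0025, 0.2979, 6.9700)

x' = -9.2000 + 6.4000·cos(0.2072)·0.15 = -8.2605
y' = -12.2000 + 6.4000·sin(0.2072)·0.15 = -12.0025
θ' = 0.2072 + (6.4000/1.6)·tan(0.15)·0.15 = 0.2979
v' = 6.4000 + 3.8000·0.15 = 6.9700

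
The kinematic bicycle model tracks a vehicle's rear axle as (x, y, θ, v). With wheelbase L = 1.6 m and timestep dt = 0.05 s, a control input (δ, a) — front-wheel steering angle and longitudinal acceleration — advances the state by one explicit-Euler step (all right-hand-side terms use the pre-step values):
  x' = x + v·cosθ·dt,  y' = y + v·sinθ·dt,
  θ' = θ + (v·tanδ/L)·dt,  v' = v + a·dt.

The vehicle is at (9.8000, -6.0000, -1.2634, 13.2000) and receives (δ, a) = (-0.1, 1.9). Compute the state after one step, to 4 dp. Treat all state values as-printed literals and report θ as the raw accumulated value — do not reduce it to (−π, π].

x' = 9.8000 + 13.2000·cos(-1.2634)·0.05 = 9.9997
y' = -6.0000 + 13.2000·sin(-1.2634)·0.05 = -6.6291
θ' = -1.2634 + (13.2000/1.6)·tan(-0.1)·0.05 = -1.3048
v' = 13.2000 + 1.9000·0.05 = 13.2950

(9.9997, -6.6291, -1.3048, 13.2950)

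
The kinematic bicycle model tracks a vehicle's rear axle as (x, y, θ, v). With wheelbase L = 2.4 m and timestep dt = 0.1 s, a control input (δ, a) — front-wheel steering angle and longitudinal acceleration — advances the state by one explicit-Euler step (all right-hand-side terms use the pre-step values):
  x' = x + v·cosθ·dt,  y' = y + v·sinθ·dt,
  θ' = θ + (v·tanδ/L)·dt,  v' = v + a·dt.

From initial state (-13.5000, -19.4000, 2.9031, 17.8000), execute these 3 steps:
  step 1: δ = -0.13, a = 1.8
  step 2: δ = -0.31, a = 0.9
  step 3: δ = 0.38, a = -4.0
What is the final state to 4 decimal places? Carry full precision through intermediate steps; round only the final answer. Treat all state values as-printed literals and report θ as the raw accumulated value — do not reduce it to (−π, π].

after step 1 (δ=-0.13, a=1.8): (-15.229617, -18.979496, 2.806136, 17.980000)
after step 2 (δ=-0.31, a=0.9): (-16.927397, -18.387594, 2.566158, 18.070000)
after step 3 (δ=0.38, a=-4.0): (-18.443390, -17.404226, 2.866882, 17.670000)

(-18.4434, -17.4042, 2.8669, 17.6700)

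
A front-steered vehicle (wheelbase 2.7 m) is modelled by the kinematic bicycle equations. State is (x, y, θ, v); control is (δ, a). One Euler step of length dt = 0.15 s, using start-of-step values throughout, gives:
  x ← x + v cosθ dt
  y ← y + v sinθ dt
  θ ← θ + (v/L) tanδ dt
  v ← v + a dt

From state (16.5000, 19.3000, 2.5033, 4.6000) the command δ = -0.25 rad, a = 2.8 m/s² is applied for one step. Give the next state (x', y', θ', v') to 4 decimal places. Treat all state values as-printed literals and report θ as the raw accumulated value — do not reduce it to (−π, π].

(15.9459, 19.7111, 2.4380, 5.0200)

x' = 16.5000 + 4.6000·cos(2.5033)·0.15 = 15.9459
y' = 19.3000 + 4.6000·sin(2.5033)·0.15 = 19.7111
θ' = 2.5033 + (4.6000/2.7)·tan(-0.25)·0.15 = 2.4380
v' = 4.6000 + 2.8000·0.15 = 5.0200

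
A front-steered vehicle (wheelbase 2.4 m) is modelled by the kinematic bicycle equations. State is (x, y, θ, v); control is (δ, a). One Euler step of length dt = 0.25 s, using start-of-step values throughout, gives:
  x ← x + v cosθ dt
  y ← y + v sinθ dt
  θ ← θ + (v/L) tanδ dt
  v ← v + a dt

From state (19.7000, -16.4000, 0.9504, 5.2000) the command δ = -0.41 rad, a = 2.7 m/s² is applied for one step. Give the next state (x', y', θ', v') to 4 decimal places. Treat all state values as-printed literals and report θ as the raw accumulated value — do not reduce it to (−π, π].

x' = 19.7000 + 5.2000·cos(0.9504)·0.25 = 20.4558
y' = -16.4000 + 5.2000·sin(0.9504)·0.25 = -15.3423
θ' = 0.9504 + (5.2000/2.4)·tan(-0.41)·0.25 = 0.7150
v' = 5.2000 + 2.7000·0.25 = 5.8750

(20.4558, -15.3423, 0.7150, 5.8750)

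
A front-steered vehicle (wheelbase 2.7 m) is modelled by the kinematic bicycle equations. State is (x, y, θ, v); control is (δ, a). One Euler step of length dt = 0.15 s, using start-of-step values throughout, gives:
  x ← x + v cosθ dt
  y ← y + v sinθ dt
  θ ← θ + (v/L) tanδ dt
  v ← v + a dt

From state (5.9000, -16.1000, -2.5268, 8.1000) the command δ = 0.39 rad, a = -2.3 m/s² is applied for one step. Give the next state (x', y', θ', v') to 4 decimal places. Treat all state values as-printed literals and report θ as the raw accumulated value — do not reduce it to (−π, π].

(4.9075, -16.8008, -2.3418, 7.7550)

x' = 5.9000 + 8.1000·cos(-2.5268)·0.15 = 4.9075
y' = -16.1000 + 8.1000·sin(-2.5268)·0.15 = -16.8008
θ' = -2.5268 + (8.1000/2.7)·tan(0.39)·0.15 = -2.3418
v' = 8.1000 − 2.3000·0.15 = 7.7550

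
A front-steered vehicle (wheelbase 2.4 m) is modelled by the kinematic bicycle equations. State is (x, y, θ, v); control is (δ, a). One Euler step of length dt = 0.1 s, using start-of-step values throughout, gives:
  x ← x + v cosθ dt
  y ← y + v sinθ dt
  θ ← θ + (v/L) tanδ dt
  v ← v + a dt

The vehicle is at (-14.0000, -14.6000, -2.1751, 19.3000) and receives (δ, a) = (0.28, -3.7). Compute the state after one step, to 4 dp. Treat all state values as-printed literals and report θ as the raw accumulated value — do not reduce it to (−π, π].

x' = -14.0000 + 19.3000·cos(-2.1751)·0.1 = -15.0966
y' = -14.6000 + 19.3000·sin(-2.1751)·0.1 = -16.1882
θ' = -2.1751 + (19.3000/2.4)·tan(0.28)·0.1 = -1.9439
v' = 19.3000 − 3.7000·0.1 = 18.9300

(-15.0966, -16.1882, -1.9439, 18.9300)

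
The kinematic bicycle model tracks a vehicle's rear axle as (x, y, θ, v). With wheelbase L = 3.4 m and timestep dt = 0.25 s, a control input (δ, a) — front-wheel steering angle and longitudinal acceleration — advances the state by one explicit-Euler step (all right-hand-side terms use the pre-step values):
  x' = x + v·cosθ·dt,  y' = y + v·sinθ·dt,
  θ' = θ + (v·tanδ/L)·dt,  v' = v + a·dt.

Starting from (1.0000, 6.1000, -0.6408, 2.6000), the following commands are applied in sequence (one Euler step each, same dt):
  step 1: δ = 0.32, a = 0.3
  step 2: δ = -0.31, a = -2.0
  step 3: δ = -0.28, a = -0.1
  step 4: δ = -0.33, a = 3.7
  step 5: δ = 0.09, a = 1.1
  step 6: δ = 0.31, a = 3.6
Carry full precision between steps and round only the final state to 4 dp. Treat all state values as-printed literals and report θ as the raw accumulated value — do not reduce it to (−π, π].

(4.1301, 3.6097, -0.6413, 4.2500)

after step 1 (δ=0.32, a=0.3): (1.521052, 5.711406, -0.577446, 2.675000)
after step 2 (δ=-0.31, a=-2.0): (2.081370, 5.346345, -0.640452, 2.175000)
after step 3 (δ=-0.28, a=-0.1): (2.517363, 5.021423, -0.686439, 2.150000)
after step 4 (δ=-0.33, a=3.7): (2.933123, 4.680762, -0.740588, 3.075000)
after step 5 (δ=0.09, a=1.1): (3.500516, 4.162069, -0.720184, 3.350000)
after step 6 (δ=0.31, a=3.6): (4.130051, 3.609719, -0.641280, 4.250000)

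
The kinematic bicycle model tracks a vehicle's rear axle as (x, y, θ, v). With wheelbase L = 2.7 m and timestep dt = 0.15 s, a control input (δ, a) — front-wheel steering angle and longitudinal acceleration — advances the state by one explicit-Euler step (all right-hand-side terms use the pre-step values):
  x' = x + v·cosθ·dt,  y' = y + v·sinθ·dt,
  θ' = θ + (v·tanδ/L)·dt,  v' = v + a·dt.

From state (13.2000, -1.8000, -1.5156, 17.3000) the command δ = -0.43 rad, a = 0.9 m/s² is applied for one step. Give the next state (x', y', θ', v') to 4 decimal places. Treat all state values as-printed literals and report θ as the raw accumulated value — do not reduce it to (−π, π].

x' = 13.2000 + 17.3000·cos(-1.5156)·0.15 = 13.3432
y' = -1.8000 + 17.3000·sin(-1.5156)·0.15 = -4.3910
θ' = -1.5156 + (17.3000/2.7)·tan(-0.43)·0.15 = -1.9564
v' = 17.3000 + 0.9000·0.15 = 17.4350

(13.3432, -4.3910, -1.9564, 17.4350)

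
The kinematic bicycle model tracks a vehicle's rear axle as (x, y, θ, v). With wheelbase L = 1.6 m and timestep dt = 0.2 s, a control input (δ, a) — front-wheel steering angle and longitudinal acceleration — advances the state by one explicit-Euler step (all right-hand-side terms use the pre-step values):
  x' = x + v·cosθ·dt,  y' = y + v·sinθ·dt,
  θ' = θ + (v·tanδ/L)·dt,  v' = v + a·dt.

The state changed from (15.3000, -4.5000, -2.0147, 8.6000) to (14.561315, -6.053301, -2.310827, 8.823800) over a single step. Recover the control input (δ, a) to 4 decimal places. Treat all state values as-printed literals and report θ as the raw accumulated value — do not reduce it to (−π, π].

a = (v'−v)/dt = (0.223800)/0.2 = 1.1190
Δθ = θ'−θ = -0.296127;  (v·dt/L) = 8.6000·0.2/1.6 = 1.075000
tan δ = Δθ·L/(v·dt) = -0.275467  →  δ = -0.2688

δ = -0.2688, a = 1.1190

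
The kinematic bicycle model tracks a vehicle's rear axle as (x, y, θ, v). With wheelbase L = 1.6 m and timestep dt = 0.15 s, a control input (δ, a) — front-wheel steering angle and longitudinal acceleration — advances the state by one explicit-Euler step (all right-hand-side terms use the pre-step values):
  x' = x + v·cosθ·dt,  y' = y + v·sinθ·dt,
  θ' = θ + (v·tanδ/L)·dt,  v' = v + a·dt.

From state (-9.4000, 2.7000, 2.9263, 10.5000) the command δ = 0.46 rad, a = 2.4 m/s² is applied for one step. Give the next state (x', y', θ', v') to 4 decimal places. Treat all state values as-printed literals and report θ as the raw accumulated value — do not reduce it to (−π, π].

(-10.9386, 3.0365, 3.4140, 10.8600)

x' = -9.4000 + 10.5000·cos(2.9263)·0.15 = -10.9386
y' = 2.7000 + 10.5000·sin(2.9263)·0.15 = 3.0365
θ' = 2.9263 + (10.5000/1.6)·tan(0.46)·0.15 = 3.4140
v' = 10.5000 + 2.4000·0.15 = 10.8600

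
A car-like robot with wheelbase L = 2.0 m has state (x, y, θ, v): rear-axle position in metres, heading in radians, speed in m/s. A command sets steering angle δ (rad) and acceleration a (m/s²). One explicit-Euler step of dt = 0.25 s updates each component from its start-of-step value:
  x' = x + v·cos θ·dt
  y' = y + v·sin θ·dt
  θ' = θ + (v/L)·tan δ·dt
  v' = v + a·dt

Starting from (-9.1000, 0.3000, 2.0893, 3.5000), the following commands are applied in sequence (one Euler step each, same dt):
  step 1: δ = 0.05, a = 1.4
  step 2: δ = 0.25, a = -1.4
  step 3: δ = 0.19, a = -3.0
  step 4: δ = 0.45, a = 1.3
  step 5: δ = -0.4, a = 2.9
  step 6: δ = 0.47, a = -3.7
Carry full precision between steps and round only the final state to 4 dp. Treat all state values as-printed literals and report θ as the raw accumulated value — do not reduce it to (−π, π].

after step 1 (δ=0.05, a=1.4): (-9.533633, 1.059991, 2.111193, 3.850000)
after step 2 (δ=0.25, a=-1.4): (-10.028817, 1.885340, 2.234077, 3.500000)
after step 3 (δ=0.19, a=-3.0): (-10.567559, 2.574819, 2.318216, 2.750000)
after step 4 (δ=0.45, a=1.3): (-11.034886, 3.079063, 2.484267, 3.075000)
after step 5 (δ=-0.4, a=2.9): (-11.643451, 3.548771, 2.321756, 3.800000)
after step 6 (δ=0.47, a=-3.7): (-12.291674, 4.243254, 2.563039, 2.875000)

(-12.2917, 4.2433, 2.5630, 2.8750)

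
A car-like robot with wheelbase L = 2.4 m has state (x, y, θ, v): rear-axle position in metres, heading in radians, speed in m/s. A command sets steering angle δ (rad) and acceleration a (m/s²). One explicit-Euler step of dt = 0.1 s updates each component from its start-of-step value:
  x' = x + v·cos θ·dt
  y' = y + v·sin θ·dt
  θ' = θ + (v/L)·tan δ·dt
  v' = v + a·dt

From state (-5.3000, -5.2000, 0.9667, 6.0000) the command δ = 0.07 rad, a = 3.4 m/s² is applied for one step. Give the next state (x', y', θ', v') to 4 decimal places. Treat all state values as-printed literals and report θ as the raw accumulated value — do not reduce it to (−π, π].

x' = -5.3000 + 6.0000·cos(0.9667)·0.1 = -4.9592
y' = -5.2000 + 6.0000·sin(0.9667)·0.1 = -4.7062
θ' = 0.9667 + (6.0000/2.4)·tan(0.07)·0.1 = 0.9842
v' = 6.0000 + 3.4000·0.1 = 6.3400

(-4.9592, -4.7062, 0.9842, 6.3400)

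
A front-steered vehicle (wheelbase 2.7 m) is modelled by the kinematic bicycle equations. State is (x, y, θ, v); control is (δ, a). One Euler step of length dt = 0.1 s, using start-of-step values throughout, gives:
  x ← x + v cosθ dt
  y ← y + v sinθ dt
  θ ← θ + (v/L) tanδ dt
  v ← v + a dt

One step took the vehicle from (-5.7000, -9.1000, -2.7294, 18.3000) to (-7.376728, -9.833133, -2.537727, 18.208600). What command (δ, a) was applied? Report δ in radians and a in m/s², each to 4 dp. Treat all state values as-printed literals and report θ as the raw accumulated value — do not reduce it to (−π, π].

a = (v'−v)/dt = (-0.091400)/0.1 = -0.9140
Δθ = θ'−θ = 0.191673;  (v·dt/L) = 18.3000·0.1/2.7 = 0.677778
tan δ = Δθ·L/(v·dt) = 0.282796  →  δ = 0.2756

δ = 0.2756, a = -0.9140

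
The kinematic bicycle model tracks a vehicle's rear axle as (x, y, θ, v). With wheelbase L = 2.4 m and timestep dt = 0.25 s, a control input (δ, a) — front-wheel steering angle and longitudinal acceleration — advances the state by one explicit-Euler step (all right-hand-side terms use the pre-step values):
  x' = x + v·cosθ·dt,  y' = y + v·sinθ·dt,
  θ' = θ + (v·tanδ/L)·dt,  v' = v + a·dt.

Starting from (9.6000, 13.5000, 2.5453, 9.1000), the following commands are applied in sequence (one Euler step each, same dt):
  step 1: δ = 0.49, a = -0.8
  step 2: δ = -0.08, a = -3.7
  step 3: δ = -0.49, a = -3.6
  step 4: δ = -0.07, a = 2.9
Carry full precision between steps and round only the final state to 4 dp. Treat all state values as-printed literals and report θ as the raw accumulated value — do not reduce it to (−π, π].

after step 1 (δ=0.49, a=-0.8): (7.717612, 14.777592, 3.050908, 8.900000)
after step 2 (δ=-0.08, a=-3.7): (5.501755, 14.979090, 2.976582, 7.975000)
after step 3 (δ=-0.49, a=-3.6): (3.535087, 15.306588, 2.533481, 7.075000)
after step 4 (δ=-0.07, a=2.9): (2.083423, 16.317108, 2.481808, 7.800000)

(2.0834, 16.3171, 2.4818, 7.8000)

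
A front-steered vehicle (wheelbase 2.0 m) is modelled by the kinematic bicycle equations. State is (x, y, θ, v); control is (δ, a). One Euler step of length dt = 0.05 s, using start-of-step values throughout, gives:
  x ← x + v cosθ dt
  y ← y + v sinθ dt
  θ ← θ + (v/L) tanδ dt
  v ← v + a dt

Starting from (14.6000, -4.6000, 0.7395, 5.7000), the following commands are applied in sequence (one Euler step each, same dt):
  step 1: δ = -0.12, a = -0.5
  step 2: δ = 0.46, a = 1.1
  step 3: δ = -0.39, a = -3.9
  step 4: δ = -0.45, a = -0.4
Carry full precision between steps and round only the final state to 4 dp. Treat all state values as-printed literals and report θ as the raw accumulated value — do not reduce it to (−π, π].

after step 1 (δ=-0.12, a=-0.5): (14.810560, -4.407933, 0.722317, 5.675000)
after step 2 (δ=0.46, a=1.1): (15.023450, -4.220339, 0.792609, 5.730000)
after step 3 (δ=-0.39, a=-3.9): (15.224570, -4.016297, 0.733726, 5.535000)
after step 4 (δ=-0.45, a=-0.4): (15.430108, -3.830974, 0.666883, 5.515000)

(15.4301, -3.8310, 0.6669, 5.5150)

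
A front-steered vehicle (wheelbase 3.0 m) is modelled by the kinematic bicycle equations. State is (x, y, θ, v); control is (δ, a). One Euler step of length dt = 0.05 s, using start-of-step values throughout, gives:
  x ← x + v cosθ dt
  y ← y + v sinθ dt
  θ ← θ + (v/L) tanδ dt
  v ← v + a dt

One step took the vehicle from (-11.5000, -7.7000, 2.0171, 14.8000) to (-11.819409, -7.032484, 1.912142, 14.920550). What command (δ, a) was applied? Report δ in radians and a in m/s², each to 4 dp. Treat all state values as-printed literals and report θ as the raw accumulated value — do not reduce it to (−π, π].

δ = -0.4023, a = 2.4110

a = (v'−v)/dt = (0.120550)/0.05 = 2.4110
Δθ = θ'−θ = -0.104958;  (v·dt/L) = 14.8000·0.05/3.0 = 0.246667
tan δ = Δθ·L/(v·dt) = -0.425505  →  δ = -0.4023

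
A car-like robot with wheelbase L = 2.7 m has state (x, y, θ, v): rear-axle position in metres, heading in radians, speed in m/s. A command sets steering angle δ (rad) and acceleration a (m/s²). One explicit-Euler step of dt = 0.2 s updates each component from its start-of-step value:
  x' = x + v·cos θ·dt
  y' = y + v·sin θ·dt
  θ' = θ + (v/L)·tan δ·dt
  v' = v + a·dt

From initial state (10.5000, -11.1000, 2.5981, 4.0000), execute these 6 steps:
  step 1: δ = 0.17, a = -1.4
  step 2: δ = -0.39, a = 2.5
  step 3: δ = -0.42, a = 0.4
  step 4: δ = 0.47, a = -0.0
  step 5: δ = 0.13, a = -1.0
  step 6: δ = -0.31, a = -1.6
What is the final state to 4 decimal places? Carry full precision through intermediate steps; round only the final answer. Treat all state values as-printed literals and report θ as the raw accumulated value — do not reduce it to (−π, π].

(6.4140, -8.3734, 2.5023, 3.7800)

after step 1 (δ=0.17, a=-1.4): (9.815274, -10.686297, 2.648961, 3.720000)
after step 2 (δ=-0.39, a=2.5): (9.159742, -10.334425, 2.535693, 4.220000)
after step 3 (δ=-0.42, a=0.4): (8.465982, -9.853766, 2.396098, 4.300000)
after step 4 (δ=0.47, a=-0.0): (7.834095, -9.270397, 2.557894, 4.300000)
after step 5 (δ=0.13, a=-1.0): (7.116486, -8.796439, 2.599536, 4.100000)
after step 6 (δ=-0.31, a=-1.6): (6.414033, -8.373402, 2.502252, 3.780000)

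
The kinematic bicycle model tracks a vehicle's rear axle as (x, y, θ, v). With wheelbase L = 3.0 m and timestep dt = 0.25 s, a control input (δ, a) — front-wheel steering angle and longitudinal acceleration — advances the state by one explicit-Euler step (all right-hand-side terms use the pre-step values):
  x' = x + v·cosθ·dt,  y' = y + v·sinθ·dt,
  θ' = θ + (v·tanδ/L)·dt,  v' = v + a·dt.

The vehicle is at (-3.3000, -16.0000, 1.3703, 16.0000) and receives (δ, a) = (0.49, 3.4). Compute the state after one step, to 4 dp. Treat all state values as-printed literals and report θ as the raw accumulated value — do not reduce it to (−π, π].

(-2.5034, -12.0801, 2.0815, 16.8500)

x' = -3.3000 + 16.0000·cos(1.3703)·0.25 = -2.5034
y' = -16.0000 + 16.0000·sin(1.3703)·0.25 = -12.0801
θ' = 1.3703 + (16.0000/3.0)·tan(0.49)·0.25 = 2.0815
v' = 16.0000 + 3.4000·0.25 = 16.8500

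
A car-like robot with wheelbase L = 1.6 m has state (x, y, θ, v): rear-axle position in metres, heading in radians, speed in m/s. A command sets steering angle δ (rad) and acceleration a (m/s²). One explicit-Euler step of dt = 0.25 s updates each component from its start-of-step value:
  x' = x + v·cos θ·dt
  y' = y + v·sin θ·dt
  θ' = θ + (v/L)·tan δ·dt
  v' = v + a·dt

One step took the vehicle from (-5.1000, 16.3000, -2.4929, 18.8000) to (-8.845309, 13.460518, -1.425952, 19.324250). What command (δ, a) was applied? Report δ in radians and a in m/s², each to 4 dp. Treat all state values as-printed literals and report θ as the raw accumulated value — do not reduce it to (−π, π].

a = (v'−v)/dt = (0.524250)/0.25 = 2.0970
Δθ = θ'−θ = 1.066948;  (v·dt/L) = 18.8000·0.25/1.6 = 2.937500
tan δ = Δθ·L/(v·dt) = 0.363216  →  δ = 0.3484

δ = 0.3484, a = 2.0970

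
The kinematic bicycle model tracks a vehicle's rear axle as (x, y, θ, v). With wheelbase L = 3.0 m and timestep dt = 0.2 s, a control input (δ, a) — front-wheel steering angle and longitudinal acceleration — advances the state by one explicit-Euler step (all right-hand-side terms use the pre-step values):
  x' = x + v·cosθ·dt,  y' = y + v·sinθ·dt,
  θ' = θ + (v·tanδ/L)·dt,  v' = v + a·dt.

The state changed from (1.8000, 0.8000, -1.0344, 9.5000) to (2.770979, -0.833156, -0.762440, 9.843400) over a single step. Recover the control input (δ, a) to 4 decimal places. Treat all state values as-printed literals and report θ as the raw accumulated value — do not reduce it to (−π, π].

a = (v'−v)/dt = (0.343400)/0.2 = 1.7170
Δθ = θ'−θ = 0.271960;  (v·dt/L) = 9.5000·0.2/3.0 = 0.633333
tan δ = Δθ·L/(v·dt) = 0.429411  →  δ = 0.4056

δ = 0.4056, a = 1.7170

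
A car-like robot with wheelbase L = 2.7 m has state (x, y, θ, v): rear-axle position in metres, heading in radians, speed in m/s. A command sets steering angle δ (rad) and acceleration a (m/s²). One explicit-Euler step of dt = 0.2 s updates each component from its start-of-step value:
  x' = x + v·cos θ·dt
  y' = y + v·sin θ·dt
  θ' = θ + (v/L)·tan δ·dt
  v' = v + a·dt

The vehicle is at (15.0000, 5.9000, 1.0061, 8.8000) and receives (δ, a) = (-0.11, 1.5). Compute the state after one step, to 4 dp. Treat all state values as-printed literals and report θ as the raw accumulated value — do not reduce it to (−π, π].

x' = 15.0000 + 8.8000·cos(1.0061)·0.2 = 15.9419
y' = 5.9000 + 8.8000·sin(1.0061)·0.2 = 7.3868
θ' = 1.0061 + (8.8000/2.7)·tan(-0.11)·0.2 = 0.9341
v' = 8.8000 + 1.5000·0.2 = 9.1000

(15.9419, 7.3868, 0.9341, 9.1000)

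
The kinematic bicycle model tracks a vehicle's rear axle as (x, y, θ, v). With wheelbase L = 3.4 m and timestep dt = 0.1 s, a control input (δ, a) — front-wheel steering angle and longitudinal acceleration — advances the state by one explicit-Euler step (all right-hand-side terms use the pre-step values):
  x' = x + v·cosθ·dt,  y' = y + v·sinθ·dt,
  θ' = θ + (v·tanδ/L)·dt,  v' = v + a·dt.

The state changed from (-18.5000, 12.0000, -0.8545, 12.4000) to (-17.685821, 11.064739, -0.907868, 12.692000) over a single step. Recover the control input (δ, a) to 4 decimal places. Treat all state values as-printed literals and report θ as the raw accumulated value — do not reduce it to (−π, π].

δ = -0.1453, a = 2.9200

a = (v'−v)/dt = (0.292000)/0.1 = 2.9200
Δθ = θ'−θ = -0.053368;  (v·dt/L) = 12.4000·0.1/3.4 = 0.364706
tan δ = Δθ·L/(v·dt) = -0.146332  →  δ = -0.1453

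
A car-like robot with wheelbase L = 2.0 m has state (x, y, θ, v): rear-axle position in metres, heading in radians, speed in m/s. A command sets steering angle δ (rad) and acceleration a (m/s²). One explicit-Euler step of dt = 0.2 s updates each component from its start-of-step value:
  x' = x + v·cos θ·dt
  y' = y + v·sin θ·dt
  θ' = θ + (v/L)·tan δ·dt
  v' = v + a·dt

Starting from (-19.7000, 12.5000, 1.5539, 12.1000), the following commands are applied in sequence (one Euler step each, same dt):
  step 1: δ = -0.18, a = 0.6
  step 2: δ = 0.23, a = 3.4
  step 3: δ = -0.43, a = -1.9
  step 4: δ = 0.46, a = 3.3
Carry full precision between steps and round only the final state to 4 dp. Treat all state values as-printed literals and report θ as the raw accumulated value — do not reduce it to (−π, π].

after step 1 (δ=-0.18, a=0.6): (-19.659113, 14.919655, 1.333717, 12.220000)
after step 2 (δ=0.23, a=3.4): (-19.085103, 17.295291, 1.619840, 12.900000)
after step 3 (δ=-0.43, a=-1.9): (-19.211585, 19.872189, 1.028219, 12.520000)
after step 4 (δ=0.46, a=3.3): (-17.918658, 22.016566, 1.648521, 13.180000)

(-17.9187, 22.0166, 1.6485, 13.1800)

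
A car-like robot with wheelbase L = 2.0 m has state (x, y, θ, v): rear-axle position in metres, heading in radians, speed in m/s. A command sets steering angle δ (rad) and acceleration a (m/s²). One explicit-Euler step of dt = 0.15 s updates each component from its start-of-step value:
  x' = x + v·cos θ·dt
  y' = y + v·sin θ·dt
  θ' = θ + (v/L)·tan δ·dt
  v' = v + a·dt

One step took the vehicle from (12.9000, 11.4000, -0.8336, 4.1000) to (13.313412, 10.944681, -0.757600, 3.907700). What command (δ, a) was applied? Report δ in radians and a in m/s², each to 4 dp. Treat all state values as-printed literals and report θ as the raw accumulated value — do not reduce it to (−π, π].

a = (v'−v)/dt = (-0.192300)/0.15 = -1.2820
Δθ = θ'−θ = 0.076000;  (v·dt/L) = 4.1000·0.15/2.0 = 0.307500
tan δ = Δθ·L/(v·dt) = 0.247154  →  δ = 0.2423

δ = 0.2423, a = -1.2820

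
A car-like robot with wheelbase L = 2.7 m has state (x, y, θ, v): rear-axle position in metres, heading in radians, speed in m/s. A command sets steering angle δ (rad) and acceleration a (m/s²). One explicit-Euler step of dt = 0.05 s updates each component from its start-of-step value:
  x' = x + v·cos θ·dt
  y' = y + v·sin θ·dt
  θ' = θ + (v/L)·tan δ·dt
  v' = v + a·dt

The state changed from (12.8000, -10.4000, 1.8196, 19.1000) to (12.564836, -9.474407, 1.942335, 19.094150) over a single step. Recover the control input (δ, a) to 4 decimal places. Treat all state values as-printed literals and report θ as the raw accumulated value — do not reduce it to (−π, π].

δ = 0.3340, a = -0.1170

a = (v'−v)/dt = (-0.005850)/0.05 = -0.1170
Δθ = θ'−θ = 0.122735;  (v·dt/L) = 19.1000·0.05/2.7 = 0.353704
tan δ = Δθ·L/(v·dt) = 0.346999  →  δ = 0.3340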